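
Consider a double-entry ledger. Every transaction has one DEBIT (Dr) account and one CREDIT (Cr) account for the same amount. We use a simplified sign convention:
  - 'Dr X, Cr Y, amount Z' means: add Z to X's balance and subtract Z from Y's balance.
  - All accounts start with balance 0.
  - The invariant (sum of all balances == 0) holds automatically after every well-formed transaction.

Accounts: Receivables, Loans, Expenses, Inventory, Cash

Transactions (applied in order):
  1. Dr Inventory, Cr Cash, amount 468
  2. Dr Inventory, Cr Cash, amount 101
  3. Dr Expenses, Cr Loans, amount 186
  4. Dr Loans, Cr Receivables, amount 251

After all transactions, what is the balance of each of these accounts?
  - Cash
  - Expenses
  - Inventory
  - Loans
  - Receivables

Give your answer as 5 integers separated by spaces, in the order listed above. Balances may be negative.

After txn 1 (Dr Inventory, Cr Cash, amount 468): Cash=-468 Inventory=468
After txn 2 (Dr Inventory, Cr Cash, amount 101): Cash=-569 Inventory=569
After txn 3 (Dr Expenses, Cr Loans, amount 186): Cash=-569 Expenses=186 Inventory=569 Loans=-186
After txn 4 (Dr Loans, Cr Receivables, amount 251): Cash=-569 Expenses=186 Inventory=569 Loans=65 Receivables=-251

Answer: -569 186 569 65 -251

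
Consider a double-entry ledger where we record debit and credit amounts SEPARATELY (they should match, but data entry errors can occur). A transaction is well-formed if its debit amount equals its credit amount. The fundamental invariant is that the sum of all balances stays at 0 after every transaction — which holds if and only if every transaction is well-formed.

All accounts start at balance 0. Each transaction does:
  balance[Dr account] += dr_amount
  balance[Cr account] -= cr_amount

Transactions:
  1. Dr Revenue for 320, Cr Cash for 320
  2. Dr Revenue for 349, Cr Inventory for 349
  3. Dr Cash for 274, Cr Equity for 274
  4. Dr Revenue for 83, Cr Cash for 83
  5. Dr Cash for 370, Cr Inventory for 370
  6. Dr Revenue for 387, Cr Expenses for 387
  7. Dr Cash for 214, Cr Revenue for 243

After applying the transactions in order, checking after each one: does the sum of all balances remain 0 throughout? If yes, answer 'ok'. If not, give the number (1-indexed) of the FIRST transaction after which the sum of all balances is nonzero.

Answer: 7

Derivation:
After txn 1: dr=320 cr=320 sum_balances=0
After txn 2: dr=349 cr=349 sum_balances=0
After txn 3: dr=274 cr=274 sum_balances=0
After txn 4: dr=83 cr=83 sum_balances=0
After txn 5: dr=370 cr=370 sum_balances=0
After txn 6: dr=387 cr=387 sum_balances=0
After txn 7: dr=214 cr=243 sum_balances=-29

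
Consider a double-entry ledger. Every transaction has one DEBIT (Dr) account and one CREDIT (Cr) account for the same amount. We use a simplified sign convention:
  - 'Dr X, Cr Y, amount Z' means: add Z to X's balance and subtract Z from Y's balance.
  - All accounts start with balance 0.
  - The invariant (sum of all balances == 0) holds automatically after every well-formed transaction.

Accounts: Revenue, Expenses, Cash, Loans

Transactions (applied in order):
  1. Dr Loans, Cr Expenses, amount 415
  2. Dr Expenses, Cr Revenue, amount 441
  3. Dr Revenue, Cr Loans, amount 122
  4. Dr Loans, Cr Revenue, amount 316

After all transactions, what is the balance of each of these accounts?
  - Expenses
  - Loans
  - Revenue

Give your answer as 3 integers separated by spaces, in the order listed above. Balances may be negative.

Answer: 26 609 -635

Derivation:
After txn 1 (Dr Loans, Cr Expenses, amount 415): Expenses=-415 Loans=415
After txn 2 (Dr Expenses, Cr Revenue, amount 441): Expenses=26 Loans=415 Revenue=-441
After txn 3 (Dr Revenue, Cr Loans, amount 122): Expenses=26 Loans=293 Revenue=-319
After txn 4 (Dr Loans, Cr Revenue, amount 316): Expenses=26 Loans=609 Revenue=-635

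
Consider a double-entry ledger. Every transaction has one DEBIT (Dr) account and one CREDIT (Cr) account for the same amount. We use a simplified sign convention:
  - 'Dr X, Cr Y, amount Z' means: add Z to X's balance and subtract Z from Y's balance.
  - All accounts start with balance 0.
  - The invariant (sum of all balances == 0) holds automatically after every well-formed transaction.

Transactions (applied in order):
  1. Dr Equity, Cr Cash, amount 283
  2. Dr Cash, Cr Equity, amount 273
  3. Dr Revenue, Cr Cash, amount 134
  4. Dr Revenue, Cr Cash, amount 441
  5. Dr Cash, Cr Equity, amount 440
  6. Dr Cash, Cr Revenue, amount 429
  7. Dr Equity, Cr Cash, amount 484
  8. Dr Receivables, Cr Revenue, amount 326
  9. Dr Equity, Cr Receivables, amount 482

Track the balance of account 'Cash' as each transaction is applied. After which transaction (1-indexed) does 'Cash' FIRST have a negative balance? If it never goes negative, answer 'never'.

After txn 1: Cash=-283

Answer: 1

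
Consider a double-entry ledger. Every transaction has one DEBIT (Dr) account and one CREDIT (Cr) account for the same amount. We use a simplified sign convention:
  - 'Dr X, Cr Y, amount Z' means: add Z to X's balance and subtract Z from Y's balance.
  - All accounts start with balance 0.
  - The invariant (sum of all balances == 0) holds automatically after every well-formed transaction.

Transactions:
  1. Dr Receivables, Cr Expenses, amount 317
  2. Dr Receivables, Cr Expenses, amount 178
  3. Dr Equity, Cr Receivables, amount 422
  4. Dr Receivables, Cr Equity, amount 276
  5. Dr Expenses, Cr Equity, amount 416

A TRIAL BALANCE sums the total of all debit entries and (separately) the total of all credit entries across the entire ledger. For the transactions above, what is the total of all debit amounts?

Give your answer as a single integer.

Txn 1: debit+=317
Txn 2: debit+=178
Txn 3: debit+=422
Txn 4: debit+=276
Txn 5: debit+=416
Total debits = 1609

Answer: 1609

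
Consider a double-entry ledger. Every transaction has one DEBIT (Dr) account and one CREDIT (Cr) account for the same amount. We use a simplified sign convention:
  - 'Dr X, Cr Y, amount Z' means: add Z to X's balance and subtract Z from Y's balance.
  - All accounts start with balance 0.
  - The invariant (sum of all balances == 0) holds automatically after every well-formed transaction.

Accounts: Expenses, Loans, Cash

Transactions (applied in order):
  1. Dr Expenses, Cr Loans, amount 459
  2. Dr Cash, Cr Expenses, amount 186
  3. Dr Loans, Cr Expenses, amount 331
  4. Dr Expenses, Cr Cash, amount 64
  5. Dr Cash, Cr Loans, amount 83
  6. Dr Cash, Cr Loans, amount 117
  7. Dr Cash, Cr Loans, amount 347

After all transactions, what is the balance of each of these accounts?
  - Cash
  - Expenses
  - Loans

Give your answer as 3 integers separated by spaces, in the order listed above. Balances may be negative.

After txn 1 (Dr Expenses, Cr Loans, amount 459): Expenses=459 Loans=-459
After txn 2 (Dr Cash, Cr Expenses, amount 186): Cash=186 Expenses=273 Loans=-459
After txn 3 (Dr Loans, Cr Expenses, amount 331): Cash=186 Expenses=-58 Loans=-128
After txn 4 (Dr Expenses, Cr Cash, amount 64): Cash=122 Expenses=6 Loans=-128
After txn 5 (Dr Cash, Cr Loans, amount 83): Cash=205 Expenses=6 Loans=-211
After txn 6 (Dr Cash, Cr Loans, amount 117): Cash=322 Expenses=6 Loans=-328
After txn 7 (Dr Cash, Cr Loans, amount 347): Cash=669 Expenses=6 Loans=-675

Answer: 669 6 -675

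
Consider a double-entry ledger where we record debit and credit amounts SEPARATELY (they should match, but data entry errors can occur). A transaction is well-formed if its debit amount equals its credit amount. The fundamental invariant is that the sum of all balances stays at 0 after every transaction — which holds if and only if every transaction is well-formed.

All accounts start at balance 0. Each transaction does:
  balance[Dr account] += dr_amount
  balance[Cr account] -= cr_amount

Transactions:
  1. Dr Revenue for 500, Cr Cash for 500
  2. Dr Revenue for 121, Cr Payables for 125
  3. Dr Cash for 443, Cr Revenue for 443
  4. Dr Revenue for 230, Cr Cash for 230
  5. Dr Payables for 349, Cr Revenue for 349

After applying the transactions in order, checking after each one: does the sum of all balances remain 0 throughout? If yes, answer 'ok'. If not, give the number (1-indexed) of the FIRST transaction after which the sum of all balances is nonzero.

Answer: 2

Derivation:
After txn 1: dr=500 cr=500 sum_balances=0
After txn 2: dr=121 cr=125 sum_balances=-4
After txn 3: dr=443 cr=443 sum_balances=-4
After txn 4: dr=230 cr=230 sum_balances=-4
After txn 5: dr=349 cr=349 sum_balances=-4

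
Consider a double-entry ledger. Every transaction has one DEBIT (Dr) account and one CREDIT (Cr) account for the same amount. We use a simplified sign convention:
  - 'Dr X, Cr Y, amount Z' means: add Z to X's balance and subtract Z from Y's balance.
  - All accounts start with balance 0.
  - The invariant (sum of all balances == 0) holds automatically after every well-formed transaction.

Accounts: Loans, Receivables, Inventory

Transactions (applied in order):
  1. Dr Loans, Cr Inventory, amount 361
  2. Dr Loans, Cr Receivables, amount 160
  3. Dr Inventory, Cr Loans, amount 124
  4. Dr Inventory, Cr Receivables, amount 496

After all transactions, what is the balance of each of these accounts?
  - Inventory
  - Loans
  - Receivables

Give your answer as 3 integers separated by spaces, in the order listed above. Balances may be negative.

Answer: 259 397 -656

Derivation:
After txn 1 (Dr Loans, Cr Inventory, amount 361): Inventory=-361 Loans=361
After txn 2 (Dr Loans, Cr Receivables, amount 160): Inventory=-361 Loans=521 Receivables=-160
After txn 3 (Dr Inventory, Cr Loans, amount 124): Inventory=-237 Loans=397 Receivables=-160
After txn 4 (Dr Inventory, Cr Receivables, amount 496): Inventory=259 Loans=397 Receivables=-656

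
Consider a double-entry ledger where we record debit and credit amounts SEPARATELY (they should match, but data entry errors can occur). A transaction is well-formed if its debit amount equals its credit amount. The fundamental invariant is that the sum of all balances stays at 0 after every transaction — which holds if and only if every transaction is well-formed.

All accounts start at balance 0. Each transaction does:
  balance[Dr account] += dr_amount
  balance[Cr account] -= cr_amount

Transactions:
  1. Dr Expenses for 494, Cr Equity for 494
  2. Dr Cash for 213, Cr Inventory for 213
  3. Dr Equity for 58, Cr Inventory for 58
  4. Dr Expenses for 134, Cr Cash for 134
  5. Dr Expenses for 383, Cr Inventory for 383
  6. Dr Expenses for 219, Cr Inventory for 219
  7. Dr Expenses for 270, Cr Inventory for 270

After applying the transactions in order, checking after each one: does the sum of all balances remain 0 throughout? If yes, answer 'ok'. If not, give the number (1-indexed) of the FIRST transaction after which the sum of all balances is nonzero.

After txn 1: dr=494 cr=494 sum_balances=0
After txn 2: dr=213 cr=213 sum_balances=0
After txn 3: dr=58 cr=58 sum_balances=0
After txn 4: dr=134 cr=134 sum_balances=0
After txn 5: dr=383 cr=383 sum_balances=0
After txn 6: dr=219 cr=219 sum_balances=0
After txn 7: dr=270 cr=270 sum_balances=0

Answer: ok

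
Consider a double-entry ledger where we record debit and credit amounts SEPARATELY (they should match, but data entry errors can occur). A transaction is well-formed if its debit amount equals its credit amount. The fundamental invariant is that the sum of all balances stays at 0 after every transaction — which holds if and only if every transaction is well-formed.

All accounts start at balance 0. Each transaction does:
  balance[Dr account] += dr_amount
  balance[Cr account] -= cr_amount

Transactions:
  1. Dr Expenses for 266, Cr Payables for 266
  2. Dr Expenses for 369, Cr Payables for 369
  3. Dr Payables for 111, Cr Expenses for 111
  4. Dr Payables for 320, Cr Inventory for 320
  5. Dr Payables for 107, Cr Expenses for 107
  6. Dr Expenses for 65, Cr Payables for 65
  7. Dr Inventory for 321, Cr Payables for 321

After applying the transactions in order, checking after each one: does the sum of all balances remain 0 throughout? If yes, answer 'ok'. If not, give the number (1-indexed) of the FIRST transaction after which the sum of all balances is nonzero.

Answer: ok

Derivation:
After txn 1: dr=266 cr=266 sum_balances=0
After txn 2: dr=369 cr=369 sum_balances=0
After txn 3: dr=111 cr=111 sum_balances=0
After txn 4: dr=320 cr=320 sum_balances=0
After txn 5: dr=107 cr=107 sum_balances=0
After txn 6: dr=65 cr=65 sum_balances=0
After txn 7: dr=321 cr=321 sum_balances=0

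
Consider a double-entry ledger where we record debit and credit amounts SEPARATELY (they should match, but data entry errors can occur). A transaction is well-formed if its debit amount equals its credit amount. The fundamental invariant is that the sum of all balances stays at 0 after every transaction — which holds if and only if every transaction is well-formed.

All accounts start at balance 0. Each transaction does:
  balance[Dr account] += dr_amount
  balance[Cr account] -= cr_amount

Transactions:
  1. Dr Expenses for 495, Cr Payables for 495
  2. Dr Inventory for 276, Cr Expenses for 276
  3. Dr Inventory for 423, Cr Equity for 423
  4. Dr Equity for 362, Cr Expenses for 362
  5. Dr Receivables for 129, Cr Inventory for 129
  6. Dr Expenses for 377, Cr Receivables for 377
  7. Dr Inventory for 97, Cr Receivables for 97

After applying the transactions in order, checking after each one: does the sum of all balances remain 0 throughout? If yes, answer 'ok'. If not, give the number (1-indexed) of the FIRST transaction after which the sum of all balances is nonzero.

After txn 1: dr=495 cr=495 sum_balances=0
After txn 2: dr=276 cr=276 sum_balances=0
After txn 3: dr=423 cr=423 sum_balances=0
After txn 4: dr=362 cr=362 sum_balances=0
After txn 5: dr=129 cr=129 sum_balances=0
After txn 6: dr=377 cr=377 sum_balances=0
After txn 7: dr=97 cr=97 sum_balances=0

Answer: ok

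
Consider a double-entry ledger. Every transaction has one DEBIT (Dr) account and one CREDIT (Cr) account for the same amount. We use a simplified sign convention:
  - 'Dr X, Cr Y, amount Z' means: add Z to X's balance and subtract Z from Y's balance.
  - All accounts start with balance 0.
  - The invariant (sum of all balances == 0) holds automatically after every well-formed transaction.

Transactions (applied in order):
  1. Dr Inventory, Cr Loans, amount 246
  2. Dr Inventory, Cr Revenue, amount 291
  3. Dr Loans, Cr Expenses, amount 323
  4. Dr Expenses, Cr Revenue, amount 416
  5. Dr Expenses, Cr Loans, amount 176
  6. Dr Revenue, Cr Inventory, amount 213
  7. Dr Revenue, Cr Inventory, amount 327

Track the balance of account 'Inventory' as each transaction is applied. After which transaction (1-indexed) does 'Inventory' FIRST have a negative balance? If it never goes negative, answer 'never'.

After txn 1: Inventory=246
After txn 2: Inventory=537
After txn 3: Inventory=537
After txn 4: Inventory=537
After txn 5: Inventory=537
After txn 6: Inventory=324
After txn 7: Inventory=-3

Answer: 7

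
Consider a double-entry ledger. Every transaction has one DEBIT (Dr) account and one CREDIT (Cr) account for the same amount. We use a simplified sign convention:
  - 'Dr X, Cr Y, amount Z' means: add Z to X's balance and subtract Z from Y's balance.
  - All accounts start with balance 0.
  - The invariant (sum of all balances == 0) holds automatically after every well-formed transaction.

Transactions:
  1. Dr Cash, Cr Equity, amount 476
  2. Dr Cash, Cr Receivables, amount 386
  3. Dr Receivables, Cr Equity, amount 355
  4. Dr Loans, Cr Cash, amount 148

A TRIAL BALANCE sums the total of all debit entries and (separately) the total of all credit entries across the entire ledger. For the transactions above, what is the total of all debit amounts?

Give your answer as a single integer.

Txn 1: debit+=476
Txn 2: debit+=386
Txn 3: debit+=355
Txn 4: debit+=148
Total debits = 1365

Answer: 1365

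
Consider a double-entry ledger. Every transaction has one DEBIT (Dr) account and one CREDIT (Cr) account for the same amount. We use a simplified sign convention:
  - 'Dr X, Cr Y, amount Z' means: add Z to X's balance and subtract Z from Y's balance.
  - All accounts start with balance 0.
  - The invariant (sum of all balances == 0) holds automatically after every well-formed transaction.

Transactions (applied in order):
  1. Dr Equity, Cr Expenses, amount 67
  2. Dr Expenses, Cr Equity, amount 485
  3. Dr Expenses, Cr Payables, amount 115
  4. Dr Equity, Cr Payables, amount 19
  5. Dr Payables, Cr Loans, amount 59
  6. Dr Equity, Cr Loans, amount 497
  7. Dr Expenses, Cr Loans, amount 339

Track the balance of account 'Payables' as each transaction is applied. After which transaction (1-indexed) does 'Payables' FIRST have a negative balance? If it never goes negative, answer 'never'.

After txn 1: Payables=0
After txn 2: Payables=0
After txn 3: Payables=-115

Answer: 3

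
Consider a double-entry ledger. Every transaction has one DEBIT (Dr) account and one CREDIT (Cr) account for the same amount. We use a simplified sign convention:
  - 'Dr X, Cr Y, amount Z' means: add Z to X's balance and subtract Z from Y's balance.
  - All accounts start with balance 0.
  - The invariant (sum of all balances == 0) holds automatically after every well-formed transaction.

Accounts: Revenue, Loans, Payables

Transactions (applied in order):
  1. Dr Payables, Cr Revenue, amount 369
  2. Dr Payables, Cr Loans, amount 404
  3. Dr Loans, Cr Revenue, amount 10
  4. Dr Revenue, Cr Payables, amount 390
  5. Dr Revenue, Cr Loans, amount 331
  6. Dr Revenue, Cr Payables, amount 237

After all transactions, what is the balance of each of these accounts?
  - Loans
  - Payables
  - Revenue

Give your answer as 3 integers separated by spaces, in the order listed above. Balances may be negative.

Answer: -725 146 579

Derivation:
After txn 1 (Dr Payables, Cr Revenue, amount 369): Payables=369 Revenue=-369
After txn 2 (Dr Payables, Cr Loans, amount 404): Loans=-404 Payables=773 Revenue=-369
After txn 3 (Dr Loans, Cr Revenue, amount 10): Loans=-394 Payables=773 Revenue=-379
After txn 4 (Dr Revenue, Cr Payables, amount 390): Loans=-394 Payables=383 Revenue=11
After txn 5 (Dr Revenue, Cr Loans, amount 331): Loans=-725 Payables=383 Revenue=342
After txn 6 (Dr Revenue, Cr Payables, amount 237): Loans=-725 Payables=146 Revenue=579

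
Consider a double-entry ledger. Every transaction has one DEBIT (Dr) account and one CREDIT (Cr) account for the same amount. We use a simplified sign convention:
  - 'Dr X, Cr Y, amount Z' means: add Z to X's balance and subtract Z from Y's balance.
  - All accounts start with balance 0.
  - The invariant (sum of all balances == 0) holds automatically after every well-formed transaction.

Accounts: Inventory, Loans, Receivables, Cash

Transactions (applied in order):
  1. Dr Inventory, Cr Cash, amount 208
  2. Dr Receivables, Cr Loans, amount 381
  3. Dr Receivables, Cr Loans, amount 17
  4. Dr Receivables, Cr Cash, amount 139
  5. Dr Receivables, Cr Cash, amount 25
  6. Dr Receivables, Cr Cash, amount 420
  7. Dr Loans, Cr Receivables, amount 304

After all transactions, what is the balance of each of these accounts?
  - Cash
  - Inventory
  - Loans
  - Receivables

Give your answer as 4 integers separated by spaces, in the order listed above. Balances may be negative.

After txn 1 (Dr Inventory, Cr Cash, amount 208): Cash=-208 Inventory=208
After txn 2 (Dr Receivables, Cr Loans, amount 381): Cash=-208 Inventory=208 Loans=-381 Receivables=381
After txn 3 (Dr Receivables, Cr Loans, amount 17): Cash=-208 Inventory=208 Loans=-398 Receivables=398
After txn 4 (Dr Receivables, Cr Cash, amount 139): Cash=-347 Inventory=208 Loans=-398 Receivables=537
After txn 5 (Dr Receivables, Cr Cash, amount 25): Cash=-372 Inventory=208 Loans=-398 Receivables=562
After txn 6 (Dr Receivables, Cr Cash, amount 420): Cash=-792 Inventory=208 Loans=-398 Receivables=982
After txn 7 (Dr Loans, Cr Receivables, amount 304): Cash=-792 Inventory=208 Loans=-94 Receivables=678

Answer: -792 208 -94 678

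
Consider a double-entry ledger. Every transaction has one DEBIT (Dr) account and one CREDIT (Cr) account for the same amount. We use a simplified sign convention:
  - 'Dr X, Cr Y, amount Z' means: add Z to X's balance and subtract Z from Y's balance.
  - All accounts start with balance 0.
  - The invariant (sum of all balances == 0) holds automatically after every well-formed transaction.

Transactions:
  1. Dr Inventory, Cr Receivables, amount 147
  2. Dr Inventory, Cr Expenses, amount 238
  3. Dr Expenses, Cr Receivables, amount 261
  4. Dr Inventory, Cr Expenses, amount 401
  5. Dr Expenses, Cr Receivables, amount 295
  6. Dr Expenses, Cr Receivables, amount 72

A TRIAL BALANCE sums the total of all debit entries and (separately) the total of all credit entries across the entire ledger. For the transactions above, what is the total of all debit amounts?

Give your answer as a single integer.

Answer: 1414

Derivation:
Txn 1: debit+=147
Txn 2: debit+=238
Txn 3: debit+=261
Txn 4: debit+=401
Txn 5: debit+=295
Txn 6: debit+=72
Total debits = 1414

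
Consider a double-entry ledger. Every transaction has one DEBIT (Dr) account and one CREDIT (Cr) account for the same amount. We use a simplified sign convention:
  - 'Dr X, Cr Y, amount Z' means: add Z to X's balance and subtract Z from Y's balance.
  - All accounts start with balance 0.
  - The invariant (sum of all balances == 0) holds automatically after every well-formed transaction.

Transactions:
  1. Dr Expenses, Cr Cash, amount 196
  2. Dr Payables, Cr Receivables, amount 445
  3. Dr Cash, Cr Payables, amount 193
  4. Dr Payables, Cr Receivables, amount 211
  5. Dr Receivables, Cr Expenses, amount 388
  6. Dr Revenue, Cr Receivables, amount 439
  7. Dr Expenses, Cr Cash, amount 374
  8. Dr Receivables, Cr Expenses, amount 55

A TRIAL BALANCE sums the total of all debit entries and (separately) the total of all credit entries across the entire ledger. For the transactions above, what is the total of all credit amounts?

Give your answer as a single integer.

Answer: 2301

Derivation:
Txn 1: credit+=196
Txn 2: credit+=445
Txn 3: credit+=193
Txn 4: credit+=211
Txn 5: credit+=388
Txn 6: credit+=439
Txn 7: credit+=374
Txn 8: credit+=55
Total credits = 2301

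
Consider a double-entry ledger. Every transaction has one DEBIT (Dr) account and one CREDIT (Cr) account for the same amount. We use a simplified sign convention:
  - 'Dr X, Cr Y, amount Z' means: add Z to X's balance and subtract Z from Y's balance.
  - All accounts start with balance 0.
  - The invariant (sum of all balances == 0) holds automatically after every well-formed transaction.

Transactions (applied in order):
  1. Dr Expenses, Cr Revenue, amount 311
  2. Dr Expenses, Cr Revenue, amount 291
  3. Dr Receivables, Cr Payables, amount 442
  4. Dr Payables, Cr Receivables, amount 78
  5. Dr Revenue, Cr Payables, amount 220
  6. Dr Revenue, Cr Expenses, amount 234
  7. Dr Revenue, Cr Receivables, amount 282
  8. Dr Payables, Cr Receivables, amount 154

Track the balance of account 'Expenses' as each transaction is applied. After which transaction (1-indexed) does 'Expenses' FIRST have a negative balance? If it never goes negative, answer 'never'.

After txn 1: Expenses=311
After txn 2: Expenses=602
After txn 3: Expenses=602
After txn 4: Expenses=602
After txn 5: Expenses=602
After txn 6: Expenses=368
After txn 7: Expenses=368
After txn 8: Expenses=368

Answer: never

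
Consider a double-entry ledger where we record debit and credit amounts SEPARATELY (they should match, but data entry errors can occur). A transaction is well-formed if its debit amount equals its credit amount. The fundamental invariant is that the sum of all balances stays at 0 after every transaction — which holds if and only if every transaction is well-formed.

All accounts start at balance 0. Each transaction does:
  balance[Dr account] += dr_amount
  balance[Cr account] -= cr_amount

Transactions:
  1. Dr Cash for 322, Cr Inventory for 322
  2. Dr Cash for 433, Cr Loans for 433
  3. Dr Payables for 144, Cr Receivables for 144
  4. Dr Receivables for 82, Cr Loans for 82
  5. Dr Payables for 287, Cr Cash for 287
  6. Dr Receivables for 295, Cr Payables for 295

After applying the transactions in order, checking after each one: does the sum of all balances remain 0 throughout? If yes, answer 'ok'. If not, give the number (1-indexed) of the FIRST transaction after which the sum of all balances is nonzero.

Answer: ok

Derivation:
After txn 1: dr=322 cr=322 sum_balances=0
After txn 2: dr=433 cr=433 sum_balances=0
After txn 3: dr=144 cr=144 sum_balances=0
After txn 4: dr=82 cr=82 sum_balances=0
After txn 5: dr=287 cr=287 sum_balances=0
After txn 6: dr=295 cr=295 sum_balances=0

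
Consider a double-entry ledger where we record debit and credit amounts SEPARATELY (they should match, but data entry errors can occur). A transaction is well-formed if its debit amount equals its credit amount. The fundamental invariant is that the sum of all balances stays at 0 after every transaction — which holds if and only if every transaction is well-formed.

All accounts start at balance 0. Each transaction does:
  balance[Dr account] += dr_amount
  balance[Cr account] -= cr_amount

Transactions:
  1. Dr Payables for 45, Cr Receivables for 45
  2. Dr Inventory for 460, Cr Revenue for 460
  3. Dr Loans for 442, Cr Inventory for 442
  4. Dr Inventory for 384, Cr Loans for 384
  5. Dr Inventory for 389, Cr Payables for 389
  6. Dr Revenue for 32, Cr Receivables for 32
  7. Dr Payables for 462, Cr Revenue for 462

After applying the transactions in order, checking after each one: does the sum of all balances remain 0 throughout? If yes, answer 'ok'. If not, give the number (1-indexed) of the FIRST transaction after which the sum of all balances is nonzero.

After txn 1: dr=45 cr=45 sum_balances=0
After txn 2: dr=460 cr=460 sum_balances=0
After txn 3: dr=442 cr=442 sum_balances=0
After txn 4: dr=384 cr=384 sum_balances=0
After txn 5: dr=389 cr=389 sum_balances=0
After txn 6: dr=32 cr=32 sum_balances=0
After txn 7: dr=462 cr=462 sum_balances=0

Answer: ok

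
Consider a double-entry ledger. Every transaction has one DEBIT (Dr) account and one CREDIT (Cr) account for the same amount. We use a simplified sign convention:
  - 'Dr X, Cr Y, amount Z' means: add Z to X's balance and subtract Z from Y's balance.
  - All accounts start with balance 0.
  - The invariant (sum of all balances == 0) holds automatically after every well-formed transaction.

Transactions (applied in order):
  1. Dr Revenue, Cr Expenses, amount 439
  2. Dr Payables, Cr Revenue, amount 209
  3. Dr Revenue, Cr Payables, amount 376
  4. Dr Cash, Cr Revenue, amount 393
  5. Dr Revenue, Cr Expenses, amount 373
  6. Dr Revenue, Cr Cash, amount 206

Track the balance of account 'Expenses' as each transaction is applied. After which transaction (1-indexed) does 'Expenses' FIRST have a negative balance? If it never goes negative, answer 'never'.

Answer: 1

Derivation:
After txn 1: Expenses=-439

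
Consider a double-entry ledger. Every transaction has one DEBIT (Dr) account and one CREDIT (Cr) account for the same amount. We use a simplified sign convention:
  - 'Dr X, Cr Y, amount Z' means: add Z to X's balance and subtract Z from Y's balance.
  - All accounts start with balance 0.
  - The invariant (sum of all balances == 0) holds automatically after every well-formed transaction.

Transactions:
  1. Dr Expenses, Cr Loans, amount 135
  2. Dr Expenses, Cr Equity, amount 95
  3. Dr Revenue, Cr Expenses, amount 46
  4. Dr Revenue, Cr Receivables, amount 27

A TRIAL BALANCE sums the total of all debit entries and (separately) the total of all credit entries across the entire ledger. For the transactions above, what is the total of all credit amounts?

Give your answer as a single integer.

Answer: 303

Derivation:
Txn 1: credit+=135
Txn 2: credit+=95
Txn 3: credit+=46
Txn 4: credit+=27
Total credits = 303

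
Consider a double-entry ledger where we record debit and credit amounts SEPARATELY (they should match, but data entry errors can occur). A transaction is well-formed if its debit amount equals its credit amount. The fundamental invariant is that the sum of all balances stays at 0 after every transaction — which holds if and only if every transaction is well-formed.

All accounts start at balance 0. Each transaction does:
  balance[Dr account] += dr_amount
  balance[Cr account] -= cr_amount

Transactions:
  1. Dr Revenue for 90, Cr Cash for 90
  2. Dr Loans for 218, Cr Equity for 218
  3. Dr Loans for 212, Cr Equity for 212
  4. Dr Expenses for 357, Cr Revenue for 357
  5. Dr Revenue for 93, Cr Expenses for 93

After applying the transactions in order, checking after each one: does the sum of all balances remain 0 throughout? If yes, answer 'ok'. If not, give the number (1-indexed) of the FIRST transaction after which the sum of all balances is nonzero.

Answer: ok

Derivation:
After txn 1: dr=90 cr=90 sum_balances=0
After txn 2: dr=218 cr=218 sum_balances=0
After txn 3: dr=212 cr=212 sum_balances=0
After txn 4: dr=357 cr=357 sum_balances=0
After txn 5: dr=93 cr=93 sum_balances=0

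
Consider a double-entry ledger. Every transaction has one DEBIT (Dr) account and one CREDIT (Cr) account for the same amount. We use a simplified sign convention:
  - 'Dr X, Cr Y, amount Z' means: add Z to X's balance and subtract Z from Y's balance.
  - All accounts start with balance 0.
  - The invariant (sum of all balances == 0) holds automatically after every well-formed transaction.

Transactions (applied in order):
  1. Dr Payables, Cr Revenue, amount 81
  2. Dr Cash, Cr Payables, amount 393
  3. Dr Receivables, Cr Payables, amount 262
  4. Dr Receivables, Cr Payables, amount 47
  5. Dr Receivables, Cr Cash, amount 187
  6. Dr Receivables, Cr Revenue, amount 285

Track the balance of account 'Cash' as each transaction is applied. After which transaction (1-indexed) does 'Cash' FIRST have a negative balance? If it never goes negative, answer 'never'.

After txn 1: Cash=0
After txn 2: Cash=393
After txn 3: Cash=393
After txn 4: Cash=393
After txn 5: Cash=206
After txn 6: Cash=206

Answer: never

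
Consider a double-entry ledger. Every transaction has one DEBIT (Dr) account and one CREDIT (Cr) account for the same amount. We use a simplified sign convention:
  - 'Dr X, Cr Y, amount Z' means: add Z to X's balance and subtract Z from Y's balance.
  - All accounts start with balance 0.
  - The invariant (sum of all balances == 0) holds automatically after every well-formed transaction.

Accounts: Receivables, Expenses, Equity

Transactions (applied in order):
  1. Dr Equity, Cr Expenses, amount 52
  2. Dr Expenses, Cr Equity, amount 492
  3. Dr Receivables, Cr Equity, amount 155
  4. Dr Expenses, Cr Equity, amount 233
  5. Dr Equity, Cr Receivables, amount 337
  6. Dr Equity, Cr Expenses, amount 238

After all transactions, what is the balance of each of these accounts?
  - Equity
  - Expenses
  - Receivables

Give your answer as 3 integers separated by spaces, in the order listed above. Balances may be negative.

After txn 1 (Dr Equity, Cr Expenses, amount 52): Equity=52 Expenses=-52
After txn 2 (Dr Expenses, Cr Equity, amount 492): Equity=-440 Expenses=440
After txn 3 (Dr Receivables, Cr Equity, amount 155): Equity=-595 Expenses=440 Receivables=155
After txn 4 (Dr Expenses, Cr Equity, amount 233): Equity=-828 Expenses=673 Receivables=155
After txn 5 (Dr Equity, Cr Receivables, amount 337): Equity=-491 Expenses=673 Receivables=-182
After txn 6 (Dr Equity, Cr Expenses, amount 238): Equity=-253 Expenses=435 Receivables=-182

Answer: -253 435 -182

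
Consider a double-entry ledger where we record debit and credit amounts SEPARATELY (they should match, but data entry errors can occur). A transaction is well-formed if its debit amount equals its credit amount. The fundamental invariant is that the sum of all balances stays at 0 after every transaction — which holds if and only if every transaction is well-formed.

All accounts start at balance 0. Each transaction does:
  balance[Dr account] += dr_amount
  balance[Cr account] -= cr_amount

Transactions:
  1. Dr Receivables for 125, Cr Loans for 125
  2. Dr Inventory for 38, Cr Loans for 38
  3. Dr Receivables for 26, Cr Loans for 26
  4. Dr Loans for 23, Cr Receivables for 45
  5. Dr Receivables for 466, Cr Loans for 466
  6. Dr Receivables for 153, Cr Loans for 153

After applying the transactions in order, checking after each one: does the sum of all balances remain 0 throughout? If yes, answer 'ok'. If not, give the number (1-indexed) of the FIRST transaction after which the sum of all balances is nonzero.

Answer: 4

Derivation:
After txn 1: dr=125 cr=125 sum_balances=0
After txn 2: dr=38 cr=38 sum_balances=0
After txn 3: dr=26 cr=26 sum_balances=0
After txn 4: dr=23 cr=45 sum_balances=-22
After txn 5: dr=466 cr=466 sum_balances=-22
After txn 6: dr=153 cr=153 sum_balances=-22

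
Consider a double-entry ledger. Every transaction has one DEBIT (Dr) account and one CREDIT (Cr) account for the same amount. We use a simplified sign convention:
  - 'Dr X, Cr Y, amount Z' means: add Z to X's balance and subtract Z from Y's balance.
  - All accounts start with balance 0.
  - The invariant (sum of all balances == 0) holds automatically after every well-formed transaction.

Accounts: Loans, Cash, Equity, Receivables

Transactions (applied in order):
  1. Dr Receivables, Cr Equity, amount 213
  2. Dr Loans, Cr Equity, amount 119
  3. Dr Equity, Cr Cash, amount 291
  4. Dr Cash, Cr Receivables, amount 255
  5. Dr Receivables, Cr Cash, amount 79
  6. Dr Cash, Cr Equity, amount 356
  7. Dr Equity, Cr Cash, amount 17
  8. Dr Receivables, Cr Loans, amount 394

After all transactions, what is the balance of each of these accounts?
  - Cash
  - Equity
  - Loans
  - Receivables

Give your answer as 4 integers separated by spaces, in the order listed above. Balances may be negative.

Answer: 224 -380 -275 431

Derivation:
After txn 1 (Dr Receivables, Cr Equity, amount 213): Equity=-213 Receivables=213
After txn 2 (Dr Loans, Cr Equity, amount 119): Equity=-332 Loans=119 Receivables=213
After txn 3 (Dr Equity, Cr Cash, amount 291): Cash=-291 Equity=-41 Loans=119 Receivables=213
After txn 4 (Dr Cash, Cr Receivables, amount 255): Cash=-36 Equity=-41 Loans=119 Receivables=-42
After txn 5 (Dr Receivables, Cr Cash, amount 79): Cash=-115 Equity=-41 Loans=119 Receivables=37
After txn 6 (Dr Cash, Cr Equity, amount 356): Cash=241 Equity=-397 Loans=119 Receivables=37
After txn 7 (Dr Equity, Cr Cash, amount 17): Cash=224 Equity=-380 Loans=119 Receivables=37
After txn 8 (Dr Receivables, Cr Loans, amount 394): Cash=224 Equity=-380 Loans=-275 Receivables=431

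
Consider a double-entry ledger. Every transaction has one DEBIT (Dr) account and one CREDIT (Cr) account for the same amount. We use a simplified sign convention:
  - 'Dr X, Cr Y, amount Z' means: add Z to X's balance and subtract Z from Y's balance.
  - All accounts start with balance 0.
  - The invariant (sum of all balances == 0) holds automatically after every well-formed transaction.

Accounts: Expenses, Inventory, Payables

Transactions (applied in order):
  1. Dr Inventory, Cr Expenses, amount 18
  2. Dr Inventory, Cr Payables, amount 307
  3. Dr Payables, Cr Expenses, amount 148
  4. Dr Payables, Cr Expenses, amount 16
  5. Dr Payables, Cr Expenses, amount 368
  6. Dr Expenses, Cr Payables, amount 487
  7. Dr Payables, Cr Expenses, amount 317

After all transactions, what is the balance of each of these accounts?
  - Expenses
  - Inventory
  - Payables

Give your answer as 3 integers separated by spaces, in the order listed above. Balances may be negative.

Answer: -380 325 55

Derivation:
After txn 1 (Dr Inventory, Cr Expenses, amount 18): Expenses=-18 Inventory=18
After txn 2 (Dr Inventory, Cr Payables, amount 307): Expenses=-18 Inventory=325 Payables=-307
After txn 3 (Dr Payables, Cr Expenses, amount 148): Expenses=-166 Inventory=325 Payables=-159
After txn 4 (Dr Payables, Cr Expenses, amount 16): Expenses=-182 Inventory=325 Payables=-143
After txn 5 (Dr Payables, Cr Expenses, amount 368): Expenses=-550 Inventory=325 Payables=225
After txn 6 (Dr Expenses, Cr Payables, amount 487): Expenses=-63 Inventory=325 Payables=-262
After txn 7 (Dr Payables, Cr Expenses, amount 317): Expenses=-380 Inventory=325 Payables=55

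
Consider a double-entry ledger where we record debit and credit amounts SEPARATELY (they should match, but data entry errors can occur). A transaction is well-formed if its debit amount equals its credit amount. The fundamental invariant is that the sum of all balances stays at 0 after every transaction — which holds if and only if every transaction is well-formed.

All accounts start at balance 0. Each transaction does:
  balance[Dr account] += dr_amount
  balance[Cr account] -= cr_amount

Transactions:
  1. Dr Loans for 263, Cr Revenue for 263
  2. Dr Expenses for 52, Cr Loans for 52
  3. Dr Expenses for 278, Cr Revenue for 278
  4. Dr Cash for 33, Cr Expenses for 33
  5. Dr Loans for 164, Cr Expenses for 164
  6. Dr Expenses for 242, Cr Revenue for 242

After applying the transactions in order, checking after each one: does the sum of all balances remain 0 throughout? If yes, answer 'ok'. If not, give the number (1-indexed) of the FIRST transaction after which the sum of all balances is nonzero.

Answer: ok

Derivation:
After txn 1: dr=263 cr=263 sum_balances=0
After txn 2: dr=52 cr=52 sum_balances=0
After txn 3: dr=278 cr=278 sum_balances=0
After txn 4: dr=33 cr=33 sum_balances=0
After txn 5: dr=164 cr=164 sum_balances=0
After txn 6: dr=242 cr=242 sum_balances=0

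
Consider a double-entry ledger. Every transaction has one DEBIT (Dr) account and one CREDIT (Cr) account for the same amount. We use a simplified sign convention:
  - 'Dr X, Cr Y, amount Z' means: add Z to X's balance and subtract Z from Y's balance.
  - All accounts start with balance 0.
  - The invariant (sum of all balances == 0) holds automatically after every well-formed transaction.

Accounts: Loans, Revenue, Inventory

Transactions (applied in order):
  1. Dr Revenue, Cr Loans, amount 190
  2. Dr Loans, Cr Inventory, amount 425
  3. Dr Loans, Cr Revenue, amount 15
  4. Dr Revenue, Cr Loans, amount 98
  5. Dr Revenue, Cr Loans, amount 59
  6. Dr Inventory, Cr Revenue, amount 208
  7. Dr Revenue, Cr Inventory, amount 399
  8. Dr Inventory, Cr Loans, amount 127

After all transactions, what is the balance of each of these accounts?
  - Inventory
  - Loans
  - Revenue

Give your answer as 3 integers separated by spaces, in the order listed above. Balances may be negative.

Answer: -489 -34 523

Derivation:
After txn 1 (Dr Revenue, Cr Loans, amount 190): Loans=-190 Revenue=190
After txn 2 (Dr Loans, Cr Inventory, amount 425): Inventory=-425 Loans=235 Revenue=190
After txn 3 (Dr Loans, Cr Revenue, amount 15): Inventory=-425 Loans=250 Revenue=175
After txn 4 (Dr Revenue, Cr Loans, amount 98): Inventory=-425 Loans=152 Revenue=273
After txn 5 (Dr Revenue, Cr Loans, amount 59): Inventory=-425 Loans=93 Revenue=332
After txn 6 (Dr Inventory, Cr Revenue, amount 208): Inventory=-217 Loans=93 Revenue=124
After txn 7 (Dr Revenue, Cr Inventory, amount 399): Inventory=-616 Loans=93 Revenue=523
After txn 8 (Dr Inventory, Cr Loans, amount 127): Inventory=-489 Loans=-34 Revenue=523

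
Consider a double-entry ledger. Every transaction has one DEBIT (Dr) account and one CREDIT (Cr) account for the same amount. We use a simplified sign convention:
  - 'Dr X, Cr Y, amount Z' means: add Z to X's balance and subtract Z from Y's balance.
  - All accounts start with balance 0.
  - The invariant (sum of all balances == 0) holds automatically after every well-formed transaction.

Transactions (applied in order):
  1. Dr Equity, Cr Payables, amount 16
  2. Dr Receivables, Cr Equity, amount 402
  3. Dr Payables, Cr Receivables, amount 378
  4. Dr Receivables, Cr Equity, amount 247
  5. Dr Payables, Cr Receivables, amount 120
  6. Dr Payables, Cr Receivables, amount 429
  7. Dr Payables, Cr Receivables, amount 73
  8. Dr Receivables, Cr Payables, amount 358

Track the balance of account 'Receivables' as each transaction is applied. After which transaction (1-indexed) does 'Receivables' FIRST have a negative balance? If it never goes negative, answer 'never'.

After txn 1: Receivables=0
After txn 2: Receivables=402
After txn 3: Receivables=24
After txn 4: Receivables=271
After txn 5: Receivables=151
After txn 6: Receivables=-278

Answer: 6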